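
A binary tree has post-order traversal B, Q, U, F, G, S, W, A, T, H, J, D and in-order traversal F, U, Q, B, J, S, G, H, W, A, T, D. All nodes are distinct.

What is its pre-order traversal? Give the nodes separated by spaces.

D J F U Q B H S G T A W

The last element of post-order is the root; it splits in-order into left and right subtrees.
Root D: left subtree has 11 nodes {F, U, Q, B, J, S, G, H, W, A, T}, right has 0 { }.
  Root J: left subtree has 4 nodes {F, U, Q, B}, right has 6 {S, G, H, W, A, T}.
    Root F: left subtree has 0 nodes { }, right has 3 {U, Q, B}.
      Root U: left subtree has 0 nodes { }, right has 2 {Q, B}.
        Root Q: left subtree has 0 nodes { }, right has 1 {B}.
    Root H: left subtree has 2 nodes {S, G}, right has 3 {W, A, T}.
      Root S: left subtree has 0 nodes { }, right has 1 {G}.
      Root T: left subtree has 2 nodes {W, A}, right has 0 { }.
        Root A: left subtree has 1 node {W}, right has 0 { }.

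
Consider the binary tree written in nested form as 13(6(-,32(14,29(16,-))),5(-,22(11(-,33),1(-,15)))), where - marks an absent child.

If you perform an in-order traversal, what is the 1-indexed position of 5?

In-order visits the left subtree, then the node, then the right subtree.
At 13: go left to 6.
  At 6: no left child.
  Visit 6.
  At 6: go right to 32.
    At 32: go left to 14.
      14 is a leaf — visit 14.
    Visit 32.
    At 32: go right to 29.
      At 29: go left to 16.
        16 is a leaf — visit 16.
      Visit 29.
      At 29: no right child.
Visit 13.
At 13: go right to 5.
  At 5: no left child.
  Visit 5.
  At 5: go right to 22.
    At 22: go left to 11.
      At 11: no left child.
      Visit 11.
      At 11: go right to 33.
        33 is a leaf — visit 33.
    Visit 22.
    At 22: go right to 1.
      At 1: no left child.
      Visit 1.
      At 1: go right to 15.
        15 is a leaf — visit 15.
Full in-order sequence: 6, 14, 32, 16, 29, 13, 5, 11, 33, 22, 1, 15.

7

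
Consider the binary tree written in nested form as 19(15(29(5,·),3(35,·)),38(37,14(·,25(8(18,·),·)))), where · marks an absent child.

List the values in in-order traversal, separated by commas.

5, 29, 15, 35, 3, 19, 37, 38, 14, 18, 8, 25

In-order visits the left subtree, then the node, then the right subtree.
At 19: go left to 15.
  At 15: go left to 29.
    At 29: go left to 5.
      5 is a leaf — visit 5.
    Visit 29.
    At 29: no right child.
  Visit 15.
  At 15: go right to 3.
    At 3: go left to 35.
      35 is a leaf — visit 35.
    Visit 3.
    At 3: no right child.
Visit 19.
At 19: go right to 38.
  At 38: go left to 37.
    37 is a leaf — visit 37.
  Visit 38.
  At 38: go right to 14.
    At 14: no left child.
    Visit 14.
    At 14: go right to 25.
      At 25: go left to 8.
        At 8: go left to 18.
          18 is a leaf — visit 18.
        Visit 8.
        At 8: no right child.
      Visit 25.
      At 25: no right child.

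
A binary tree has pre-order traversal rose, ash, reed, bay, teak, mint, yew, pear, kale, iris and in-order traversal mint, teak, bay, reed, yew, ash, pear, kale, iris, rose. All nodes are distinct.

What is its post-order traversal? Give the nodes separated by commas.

mint, teak, bay, yew, reed, iris, kale, pear, ash, rose

The first element of pre-order is the root; it splits in-order into left and right subtrees.
Root rose: left subtree has 9 nodes {mint, teak, bay, reed, yew, ash, pear, kale, iris}, right has 0 { }.
  Root ash: left subtree has 5 nodes {mint, teak, bay, reed, yew}, right has 3 {pear, kale, iris}.
    Root reed: left subtree has 3 nodes {mint, teak, bay}, right has 1 {yew}.
      Root bay: left subtree has 2 nodes {mint, teak}, right has 0 { }.
        Root teak: left subtree has 1 node {mint}, right has 0 { }.
    Root pear: left subtree has 0 nodes { }, right has 2 {kale, iris}.
      Root kale: left subtree has 0 nodes { }, right has 1 {iris}.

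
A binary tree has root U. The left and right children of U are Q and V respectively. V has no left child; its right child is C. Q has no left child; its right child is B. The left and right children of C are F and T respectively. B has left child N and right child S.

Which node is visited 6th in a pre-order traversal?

V

Pre-order visits the node, then its left subtree, then its right subtree.
Visit U.
At U: go left to Q.
  Visit Q.
  At Q: no left child.
  At Q: go right to B.
    Visit B.
    At B: go left to N.
      N is a leaf — visit N.
    At B: go right to S.
      S is a leaf — visit S.
At U: go right to V.
  Visit V.
  At V: no left child.
  At V: go right to C.
    Visit C.
    At C: go left to F.
      F is a leaf — visit F.
    At C: go right to T.
      T is a leaf — visit T.
Full pre-order sequence: U, Q, B, N, S, V, C, F, T.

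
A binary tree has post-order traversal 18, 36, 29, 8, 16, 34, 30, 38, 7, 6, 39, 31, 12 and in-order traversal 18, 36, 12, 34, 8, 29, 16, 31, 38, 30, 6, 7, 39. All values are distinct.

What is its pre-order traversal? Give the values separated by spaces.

The last element of post-order is the root; it splits in-order into left and right subtrees.
Root 12: left subtree has 2 nodes {18, 36}, right has 10 {34, 8, 29, 16, 31, 38, 30, 6, 7, 39}.
  Root 36: left subtree has 1 node {18}, right has 0 { }.
  Root 31: left subtree has 4 nodes {34, 8, 29, 16}, right has 5 {38, 30, 6, 7, 39}.
    Root 34: left subtree has 0 nodes { }, right has 3 {8, 29, 16}.
      Root 16: left subtree has 2 nodes {8, 29}, right has 0 { }.
        Root 8: left subtree has 0 nodes { }, right has 1 {29}.
    Root 39: left subtree has 4 nodes {38, 30, 6, 7}, right has 0 { }.
      Root 6: left subtree has 2 nodes {38, 30}, right has 1 {7}.
        Root 38: left subtree has 0 nodes { }, right has 1 {30}.

12 36 18 31 34 16 8 29 39 6 38 30 7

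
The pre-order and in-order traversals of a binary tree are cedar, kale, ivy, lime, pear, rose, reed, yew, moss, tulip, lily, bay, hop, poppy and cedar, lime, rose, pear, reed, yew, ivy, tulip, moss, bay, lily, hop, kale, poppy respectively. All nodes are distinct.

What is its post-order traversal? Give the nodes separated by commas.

The first element of pre-order is the root; it splits in-order into left and right subtrees.
Root cedar: left subtree has 0 nodes { }, right has 13 {lime, rose, pear, reed, yew, ivy, tulip, moss, bay, lily, hop, kale, poppy}.
  Root kale: left subtree has 11 nodes {lime, rose, pear, reed, yew, ivy, tulip, moss, bay, lily, hop}, right has 1 {poppy}.
    Root ivy: left subtree has 5 nodes {lime, rose, pear, reed, yew}, right has 5 {tulip, moss, bay, lily, hop}.
      Root lime: left subtree has 0 nodes { }, right has 4 {rose, pear, reed, yew}.
        Root pear: left subtree has 1 node {rose}, right has 2 {reed, yew}.
          Root reed: left subtree has 0 nodes { }, right has 1 {yew}.
      Root moss: left subtree has 1 node {tulip}, right has 3 {bay, lily, hop}.
        Root lily: left subtree has 1 node {bay}, right has 1 {hop}.

rose, yew, reed, pear, lime, tulip, bay, hop, lily, moss, ivy, poppy, kale, cedar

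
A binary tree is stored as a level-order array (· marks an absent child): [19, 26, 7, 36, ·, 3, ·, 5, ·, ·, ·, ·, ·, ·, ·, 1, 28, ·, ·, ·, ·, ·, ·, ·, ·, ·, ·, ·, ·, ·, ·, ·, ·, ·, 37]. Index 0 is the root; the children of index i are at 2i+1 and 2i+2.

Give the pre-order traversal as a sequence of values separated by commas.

Pre-order visits the node, then its left subtree, then its right subtree.
Visit 19.
At 19: go left to 26.
  Visit 26.
  At 26: go left to 36.
    Visit 36.
    At 36: go left to 5.
      Visit 5.
      At 5: go left to 1.
        1 is a leaf — visit 1.
      At 5: go right to 28.
        Visit 28.
        At 28: no left child.
        At 28: go right to 37.
          37 is a leaf — visit 37.
    At 36: no right child.
  At 26: no right child.
At 19: go right to 7.
  Visit 7.
  At 7: go left to 3.
    3 is a leaf — visit 3.
  At 7: no right child.

19, 26, 36, 5, 1, 28, 37, 7, 3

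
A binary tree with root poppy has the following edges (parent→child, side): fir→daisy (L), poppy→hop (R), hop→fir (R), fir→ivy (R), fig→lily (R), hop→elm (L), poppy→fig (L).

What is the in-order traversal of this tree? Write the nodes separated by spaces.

In-order visits the left subtree, then the node, then the right subtree.
At poppy: go left to fig.
  At fig: no left child.
  Visit fig.
  At fig: go right to lily.
    lily is a leaf — visit lily.
Visit poppy.
At poppy: go right to hop.
  At hop: go left to elm.
    elm is a leaf — visit elm.
  Visit hop.
  At hop: go right to fir.
    At fir: go left to daisy.
      daisy is a leaf — visit daisy.
    Visit fir.
    At fir: go right to ivy.
      ivy is a leaf — visit ivy.

fig lily poppy elm hop daisy fir ivy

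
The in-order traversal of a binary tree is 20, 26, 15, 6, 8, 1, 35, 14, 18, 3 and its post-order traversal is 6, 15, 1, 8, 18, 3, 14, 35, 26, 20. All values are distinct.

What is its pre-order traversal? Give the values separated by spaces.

20 26 35 8 15 6 1 14 3 18

The last element of post-order is the root; it splits in-order into left and right subtrees.
Root 20: left subtree has 0 nodes { }, right has 9 {26, 15, 6, 8, 1, 35, 14, 18, 3}.
  Root 26: left subtree has 0 nodes { }, right has 8 {15, 6, 8, 1, 35, 14, 18, 3}.
    Root 35: left subtree has 4 nodes {15, 6, 8, 1}, right has 3 {14, 18, 3}.
      Root 8: left subtree has 2 nodes {15, 6}, right has 1 {1}.
        Root 15: left subtree has 0 nodes { }, right has 1 {6}.
      Root 14: left subtree has 0 nodes { }, right has 2 {18, 3}.
        Root 3: left subtree has 1 node {18}, right has 0 { }.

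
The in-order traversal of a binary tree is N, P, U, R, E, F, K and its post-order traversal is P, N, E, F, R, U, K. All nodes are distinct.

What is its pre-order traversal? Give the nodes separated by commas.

The last element of post-order is the root; it splits in-order into left and right subtrees.
Root K: left subtree has 6 nodes {N, P, U, R, E, F}, right has 0 { }.
  Root U: left subtree has 2 nodes {N, P}, right has 3 {R, E, F}.
    Root N: left subtree has 0 nodes { }, right has 1 {P}.
    Root R: left subtree has 0 nodes { }, right has 2 {E, F}.
      Root F: left subtree has 1 node {E}, right has 0 { }.

K, U, N, P, R, F, E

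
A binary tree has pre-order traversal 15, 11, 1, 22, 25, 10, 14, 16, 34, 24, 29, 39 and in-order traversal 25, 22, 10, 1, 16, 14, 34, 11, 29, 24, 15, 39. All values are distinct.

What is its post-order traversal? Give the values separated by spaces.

25 10 22 16 34 14 1 29 24 11 39 15

The first element of pre-order is the root; it splits in-order into left and right subtrees.
Root 15: left subtree has 10 nodes {25, 22, 10, 1, 16, 14, 34, 11, 29, 24}, right has 1 {39}.
  Root 11: left subtree has 7 nodes {25, 22, 10, 1, 16, 14, 34}, right has 2 {29, 24}.
    Root 1: left subtree has 3 nodes {25, 22, 10}, right has 3 {16, 14, 34}.
      Root 22: left subtree has 1 node {25}, right has 1 {10}.
      Root 14: left subtree has 1 node {16}, right has 1 {34}.
    Root 24: left subtree has 1 node {29}, right has 0 { }.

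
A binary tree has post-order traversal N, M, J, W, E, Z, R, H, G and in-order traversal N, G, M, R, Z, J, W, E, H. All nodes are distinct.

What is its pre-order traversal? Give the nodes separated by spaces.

The last element of post-order is the root; it splits in-order into left and right subtrees.
Root G: left subtree has 1 node {N}, right has 7 {M, R, Z, J, W, E, H}.
  Root H: left subtree has 6 nodes {M, R, Z, J, W, E}, right has 0 { }.
    Root R: left subtree has 1 node {M}, right has 4 {Z, J, W, E}.
      Root Z: left subtree has 0 nodes { }, right has 3 {J, W, E}.
        Root E: left subtree has 2 nodes {J, W}, right has 0 { }.
          Root W: left subtree has 1 node {J}, right has 0 { }.

G N H R M Z E W J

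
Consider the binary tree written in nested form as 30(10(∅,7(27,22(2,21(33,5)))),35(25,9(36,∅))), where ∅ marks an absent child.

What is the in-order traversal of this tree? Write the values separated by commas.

In-order visits the left subtree, then the node, then the right subtree.
At 30: go left to 10.
  At 10: no left child.
  Visit 10.
  At 10: go right to 7.
    At 7: go left to 27.
      27 is a leaf — visit 27.
    Visit 7.
    At 7: go right to 22.
      At 22: go left to 2.
        2 is a leaf — visit 2.
      Visit 22.
      At 22: go right to 21.
        At 21: go left to 33.
          33 is a leaf — visit 33.
        Visit 21.
        At 21: go right to 5.
          5 is a leaf — visit 5.
Visit 30.
At 30: go right to 35.
  At 35: go left to 25.
    25 is a leaf — visit 25.
  Visit 35.
  At 35: go right to 9.
    At 9: go left to 36.
      36 is a leaf — visit 36.
    Visit 9.
    At 9: no right child.

10, 27, 7, 2, 22, 33, 21, 5, 30, 25, 35, 36, 9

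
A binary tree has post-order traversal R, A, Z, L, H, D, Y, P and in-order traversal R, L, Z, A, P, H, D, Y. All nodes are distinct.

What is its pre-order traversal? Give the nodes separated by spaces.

P L R Z A Y D H

The last element of post-order is the root; it splits in-order into left and right subtrees.
Root P: left subtree has 4 nodes {R, L, Z, A}, right has 3 {H, D, Y}.
  Root L: left subtree has 1 node {R}, right has 2 {Z, A}.
    Root Z: left subtree has 0 nodes { }, right has 1 {A}.
  Root Y: left subtree has 2 nodes {H, D}, right has 0 { }.
    Root D: left subtree has 1 node {H}, right has 0 { }.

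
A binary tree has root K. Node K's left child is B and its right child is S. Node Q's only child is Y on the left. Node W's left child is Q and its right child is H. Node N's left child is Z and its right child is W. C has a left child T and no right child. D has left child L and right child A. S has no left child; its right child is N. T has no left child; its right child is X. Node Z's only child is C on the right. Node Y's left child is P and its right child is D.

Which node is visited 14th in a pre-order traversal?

L

Pre-order visits the node, then its left subtree, then its right subtree.
Visit K.
At K: go left to B.
  B is a leaf — visit B.
At K: go right to S.
  Visit S.
  At S: no left child.
  At S: go right to N.
    Visit N.
    At N: go left to Z.
      Visit Z.
      At Z: no left child.
      At Z: go right to C.
        Visit C.
        At C: go left to T.
          Visit T.
          At T: no left child.
          At T: go right to X.
            X is a leaf — visit X.
        At C: no right child.
    At N: go right to W.
      Visit W.
      At W: go left to Q.
        Visit Q.
        At Q: go left to Y.
          Visit Y.
          At Y: go left to P.
            P is a leaf — visit P.
          At Y: go right to D.
            Visit D.
            At D: go left to L.
              L is a leaf — visit L.
            At D: go right to A.
              A is a leaf — visit A.
        At Q: no right child.
      At W: go right to H.
        H is a leaf — visit H.
Full pre-order sequence: K, B, S, N, Z, C, T, X, W, Q, Y, P, D, L, A, H.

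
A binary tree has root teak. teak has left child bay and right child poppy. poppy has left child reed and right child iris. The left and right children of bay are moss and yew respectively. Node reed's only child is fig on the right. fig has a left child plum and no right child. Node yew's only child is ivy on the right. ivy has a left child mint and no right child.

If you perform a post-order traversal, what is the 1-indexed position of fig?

Post-order visits the left subtree, then the right subtree, then the node.
At teak: go left to bay.
  At bay: go left to moss.
    moss is a leaf — visit moss.
  At bay: go right to yew.
    At yew: no left child.
    At yew: go right to ivy.
      At ivy: go left to mint.
        mint is a leaf — visit mint.
      At ivy: no right child.
      Visit ivy.
    Visit yew.
  Visit bay.
At teak: go right to poppy.
  At poppy: go left to reed.
    At reed: no left child.
    At reed: go right to fig.
      At fig: go left to plum.
        plum is a leaf — visit plum.
      At fig: no right child.
      Visit fig.
    Visit reed.
  At poppy: go right to iris.
    iris is a leaf — visit iris.
  Visit poppy.
Visit teak.
Full post-order sequence: moss, mint, ivy, yew, bay, plum, fig, reed, iris, poppy, teak.

7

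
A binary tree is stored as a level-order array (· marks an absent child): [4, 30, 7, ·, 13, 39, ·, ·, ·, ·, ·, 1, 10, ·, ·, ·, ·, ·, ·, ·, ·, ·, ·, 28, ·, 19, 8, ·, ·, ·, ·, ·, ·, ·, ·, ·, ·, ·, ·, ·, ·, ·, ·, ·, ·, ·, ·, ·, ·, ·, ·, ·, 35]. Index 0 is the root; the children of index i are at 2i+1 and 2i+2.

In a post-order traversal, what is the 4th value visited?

1

Post-order visits the left subtree, then the right subtree, then the node.
At 4: go left to 30.
  At 30: no left child.
  At 30: go right to 13.
    13 is a leaf — visit 13.
  Visit 30.
At 4: go right to 7.
  At 7: go left to 39.
    At 39: go left to 1.
      At 1: go left to 28.
        28 is a leaf — visit 28.
      At 1: no right child.
      Visit 1.
    At 39: go right to 10.
      At 10: go left to 19.
        At 19: no left child.
        At 19: go right to 35.
          35 is a leaf — visit 35.
        Visit 19.
      At 10: go right to 8.
        8 is a leaf — visit 8.
      Visit 10.
    Visit 39.
  At 7: no right child.
  Visit 7.
Visit 4.
Full post-order sequence: 13, 30, 28, 1, 35, 19, 8, 10, 39, 7, 4.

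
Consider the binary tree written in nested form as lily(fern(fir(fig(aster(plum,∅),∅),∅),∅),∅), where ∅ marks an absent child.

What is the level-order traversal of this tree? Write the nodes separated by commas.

lily, fern, fir, fig, aster, plum

Level-order visits nodes level by level from the root, left to right within each level.
Level 0: lily
Level 1: fern
Level 2: fir
Level 3: fig
Level 4: aster
Level 5: plum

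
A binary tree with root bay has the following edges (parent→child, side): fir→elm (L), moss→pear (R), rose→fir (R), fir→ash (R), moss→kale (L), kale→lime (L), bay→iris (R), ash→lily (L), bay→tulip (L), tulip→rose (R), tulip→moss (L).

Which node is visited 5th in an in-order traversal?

In-order visits the left subtree, then the node, then the right subtree.
At bay: go left to tulip.
  At tulip: go left to moss.
    At moss: go left to kale.
      At kale: go left to lime.
        lime is a leaf — visit lime.
      Visit kale.
      At kale: no right child.
    Visit moss.
    At moss: go right to pear.
      pear is a leaf — visit pear.
  Visit tulip.
  At tulip: go right to rose.
    At rose: no left child.
    Visit rose.
    At rose: go right to fir.
      At fir: go left to elm.
        elm is a leaf — visit elm.
      Visit fir.
      At fir: go right to ash.
        At ash: go left to lily.
          lily is a leaf — visit lily.
        Visit ash.
        At ash: no right child.
Visit bay.
At bay: go right to iris.
  iris is a leaf — visit iris.
Full in-order sequence: lime, kale, moss, pear, tulip, rose, elm, fir, lily, ash, bay, iris.

tulip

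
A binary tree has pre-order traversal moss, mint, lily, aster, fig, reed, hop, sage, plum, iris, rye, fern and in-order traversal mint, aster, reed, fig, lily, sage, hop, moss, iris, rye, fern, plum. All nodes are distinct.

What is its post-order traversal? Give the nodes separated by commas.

reed, fig, aster, sage, hop, lily, mint, fern, rye, iris, plum, moss

The first element of pre-order is the root; it splits in-order into left and right subtrees.
Root moss: left subtree has 7 nodes {mint, aster, reed, fig, lily, sage, hop}, right has 4 {iris, rye, fern, plum}.
  Root mint: left subtree has 0 nodes { }, right has 6 {aster, reed, fig, lily, sage, hop}.
    Root lily: left subtree has 3 nodes {aster, reed, fig}, right has 2 {sage, hop}.
      Root aster: left subtree has 0 nodes { }, right has 2 {reed, fig}.
        Root fig: left subtree has 1 node {reed}, right has 0 { }.
      Root hop: left subtree has 1 node {sage}, right has 0 { }.
  Root plum: left subtree has 3 nodes {iris, rye, fern}, right has 0 { }.
    Root iris: left subtree has 0 nodes { }, right has 2 {rye, fern}.
      Root rye: left subtree has 0 nodes { }, right has 1 {fern}.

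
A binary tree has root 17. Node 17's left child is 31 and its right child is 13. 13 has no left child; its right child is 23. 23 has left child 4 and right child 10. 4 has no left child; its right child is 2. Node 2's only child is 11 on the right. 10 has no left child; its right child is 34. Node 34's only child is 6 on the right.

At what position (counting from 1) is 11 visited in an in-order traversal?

6

In-order visits the left subtree, then the node, then the right subtree.
At 17: go left to 31.
  31 is a leaf — visit 31.
Visit 17.
At 17: go right to 13.
  At 13: no left child.
  Visit 13.
  At 13: go right to 23.
    At 23: go left to 4.
      At 4: no left child.
      Visit 4.
      At 4: go right to 2.
        At 2: no left child.
        Visit 2.
        At 2: go right to 11.
          11 is a leaf — visit 11.
    Visit 23.
    At 23: go right to 10.
      At 10: no left child.
      Visit 10.
      At 10: go right to 34.
        At 34: no left child.
        Visit 34.
        At 34: go right to 6.
          6 is a leaf — visit 6.
Full in-order sequence: 31, 17, 13, 4, 2, 11, 23, 10, 34, 6.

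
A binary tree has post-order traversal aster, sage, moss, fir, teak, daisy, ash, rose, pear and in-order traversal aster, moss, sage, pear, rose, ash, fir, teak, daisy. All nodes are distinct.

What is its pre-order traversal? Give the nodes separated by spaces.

The last element of post-order is the root; it splits in-order into left and right subtrees.
Root pear: left subtree has 3 nodes {aster, moss, sage}, right has 5 {rose, ash, fir, teak, daisy}.
  Root moss: left subtree has 1 node {aster}, right has 1 {sage}.
  Root rose: left subtree has 0 nodes { }, right has 4 {ash, fir, teak, daisy}.
    Root ash: left subtree has 0 nodes { }, right has 3 {fir, teak, daisy}.
      Root daisy: left subtree has 2 nodes {fir, teak}, right has 0 { }.
        Root teak: left subtree has 1 node {fir}, right has 0 { }.

pear moss aster sage rose ash daisy teak fir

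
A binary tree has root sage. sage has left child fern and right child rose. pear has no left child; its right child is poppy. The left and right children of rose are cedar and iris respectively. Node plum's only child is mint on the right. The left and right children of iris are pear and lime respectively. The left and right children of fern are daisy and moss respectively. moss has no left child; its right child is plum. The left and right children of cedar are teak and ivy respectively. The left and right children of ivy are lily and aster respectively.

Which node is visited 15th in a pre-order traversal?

poppy

Pre-order visits the node, then its left subtree, then its right subtree.
Visit sage.
At sage: go left to fern.
  Visit fern.
  At fern: go left to daisy.
    daisy is a leaf — visit daisy.
  At fern: go right to moss.
    Visit moss.
    At moss: no left child.
    At moss: go right to plum.
      Visit plum.
      At plum: no left child.
      At plum: go right to mint.
        mint is a leaf — visit mint.
At sage: go right to rose.
  Visit rose.
  At rose: go left to cedar.
    Visit cedar.
    At cedar: go left to teak.
      teak is a leaf — visit teak.
    At cedar: go right to ivy.
      Visit ivy.
      At ivy: go left to lily.
        lily is a leaf — visit lily.
      At ivy: go right to aster.
        aster is a leaf — visit aster.
  At rose: go right to iris.
    Visit iris.
    At iris: go left to pear.
      Visit pear.
      At pear: no left child.
      At pear: go right to poppy.
        poppy is a leaf — visit poppy.
    At iris: go right to lime.
      lime is a leaf — visit lime.
Full pre-order sequence: sage, fern, daisy, moss, plum, mint, rose, cedar, teak, ivy, lily, aster, iris, pear, poppy, lime.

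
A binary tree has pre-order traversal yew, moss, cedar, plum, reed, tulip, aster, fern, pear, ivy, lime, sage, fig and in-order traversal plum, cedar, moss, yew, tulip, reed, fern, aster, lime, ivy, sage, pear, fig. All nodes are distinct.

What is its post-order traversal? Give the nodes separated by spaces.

The first element of pre-order is the root; it splits in-order into left and right subtrees.
Root yew: left subtree has 3 nodes {plum, cedar, moss}, right has 9 {tulip, reed, fern, aster, lime, ivy, sage, pear, fig}.
  Root moss: left subtree has 2 nodes {plum, cedar}, right has 0 { }.
    Root cedar: left subtree has 1 node {plum}, right has 0 { }.
  Root reed: left subtree has 1 node {tulip}, right has 7 {fern, aster, lime, ivy, sage, pear, fig}.
    Root aster: left subtree has 1 node {fern}, right has 5 {lime, ivy, sage, pear, fig}.
      Root pear: left subtree has 3 nodes {lime, ivy, sage}, right has 1 {fig}.
        Root ivy: left subtree has 1 node {lime}, right has 1 {sage}.

plum cedar moss tulip fern lime sage ivy fig pear aster reed yew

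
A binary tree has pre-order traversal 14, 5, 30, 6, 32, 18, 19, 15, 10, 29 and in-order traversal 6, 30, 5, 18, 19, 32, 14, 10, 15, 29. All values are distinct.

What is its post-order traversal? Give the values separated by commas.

6, 30, 19, 18, 32, 5, 10, 29, 15, 14

The first element of pre-order is the root; it splits in-order into left and right subtrees.
Root 14: left subtree has 6 nodes {6, 30, 5, 18, 19, 32}, right has 3 {10, 15, 29}.
  Root 5: left subtree has 2 nodes {6, 30}, right has 3 {18, 19, 32}.
    Root 30: left subtree has 1 node {6}, right has 0 { }.
    Root 32: left subtree has 2 nodes {18, 19}, right has 0 { }.
      Root 18: left subtree has 0 nodes { }, right has 1 {19}.
  Root 15: left subtree has 1 node {10}, right has 1 {29}.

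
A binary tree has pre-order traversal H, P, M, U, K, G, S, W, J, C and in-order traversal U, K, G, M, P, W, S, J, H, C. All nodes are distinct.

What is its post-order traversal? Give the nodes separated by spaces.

The first element of pre-order is the root; it splits in-order into left and right subtrees.
Root H: left subtree has 8 nodes {U, K, G, M, P, W, S, J}, right has 1 {C}.
  Root P: left subtree has 4 nodes {U, K, G, M}, right has 3 {W, S, J}.
    Root M: left subtree has 3 nodes {U, K, G}, right has 0 { }.
      Root U: left subtree has 0 nodes { }, right has 2 {K, G}.
        Root K: left subtree has 0 nodes { }, right has 1 {G}.
    Root S: left subtree has 1 node {W}, right has 1 {J}.

G K U M W J S P C H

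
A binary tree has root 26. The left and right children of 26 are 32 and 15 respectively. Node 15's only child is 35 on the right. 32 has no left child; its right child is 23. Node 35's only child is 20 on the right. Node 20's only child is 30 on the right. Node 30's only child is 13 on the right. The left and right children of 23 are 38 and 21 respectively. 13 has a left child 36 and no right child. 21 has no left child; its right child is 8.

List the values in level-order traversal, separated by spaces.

Level-order visits nodes level by level from the root, left to right within each level.
Level 0: 26
Level 1: 32, 15
Level 2: 23, 35
Level 3: 38, 21, 20
Level 4: 8, 30
Level 5: 13
Level 6: 36

26 32 15 23 35 38 21 20 8 30 13 36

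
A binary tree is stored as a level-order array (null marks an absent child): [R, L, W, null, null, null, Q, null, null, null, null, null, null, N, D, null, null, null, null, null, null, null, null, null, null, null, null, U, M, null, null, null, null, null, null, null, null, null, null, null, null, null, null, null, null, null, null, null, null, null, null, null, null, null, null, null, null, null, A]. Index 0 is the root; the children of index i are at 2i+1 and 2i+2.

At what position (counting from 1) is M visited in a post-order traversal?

4

Post-order visits the left subtree, then the right subtree, then the node.
At R: go left to L.
  L is a leaf — visit L.
At R: go right to W.
  At W: no left child.
  At W: go right to Q.
    At Q: go left to N.
      At N: go left to U.
        U is a leaf — visit U.
      At N: go right to M.
        At M: no left child.
        At M: go right to A.
          A is a leaf — visit A.
        Visit M.
      Visit N.
    At Q: go right to D.
      D is a leaf — visit D.
    Visit Q.
  Visit W.
Visit R.
Full post-order sequence: L, U, A, M, N, D, Q, W, R.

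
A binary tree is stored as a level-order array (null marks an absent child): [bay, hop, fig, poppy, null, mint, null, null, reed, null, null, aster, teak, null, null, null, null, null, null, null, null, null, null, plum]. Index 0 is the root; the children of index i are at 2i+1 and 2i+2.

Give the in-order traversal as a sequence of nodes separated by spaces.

poppy reed hop bay plum aster mint teak fig

In-order visits the left subtree, then the node, then the right subtree.
At bay: go left to hop.
  At hop: go left to poppy.
    At poppy: no left child.
    Visit poppy.
    At poppy: go right to reed.
      reed is a leaf — visit reed.
  Visit hop.
  At hop: no right child.
Visit bay.
At bay: go right to fig.
  At fig: go left to mint.
    At mint: go left to aster.
      At aster: go left to plum.
        plum is a leaf — visit plum.
      Visit aster.
      At aster: no right child.
    Visit mint.
    At mint: go right to teak.
      teak is a leaf — visit teak.
  Visit fig.
  At fig: no right child.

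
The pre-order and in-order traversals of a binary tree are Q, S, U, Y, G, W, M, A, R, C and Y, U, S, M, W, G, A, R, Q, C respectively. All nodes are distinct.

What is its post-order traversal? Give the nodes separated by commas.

Y, U, M, W, R, A, G, S, C, Q

The first element of pre-order is the root; it splits in-order into left and right subtrees.
Root Q: left subtree has 8 nodes {Y, U, S, M, W, G, A, R}, right has 1 {C}.
  Root S: left subtree has 2 nodes {Y, U}, right has 5 {M, W, G, A, R}.
    Root U: left subtree has 1 node {Y}, right has 0 { }.
    Root G: left subtree has 2 nodes {M, W}, right has 2 {A, R}.
      Root W: left subtree has 1 node {M}, right has 0 { }.
      Root A: left subtree has 0 nodes { }, right has 1 {R}.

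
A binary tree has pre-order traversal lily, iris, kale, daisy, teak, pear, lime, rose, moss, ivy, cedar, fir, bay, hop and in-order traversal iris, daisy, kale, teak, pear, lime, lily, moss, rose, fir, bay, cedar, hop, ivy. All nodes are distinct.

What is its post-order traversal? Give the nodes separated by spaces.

The first element of pre-order is the root; it splits in-order into left and right subtrees.
Root lily: left subtree has 6 nodes {iris, daisy, kale, teak, pear, lime}, right has 7 {moss, rose, fir, bay, cedar, hop, ivy}.
  Root iris: left subtree has 0 nodes { }, right has 5 {daisy, kale, teak, pear, lime}.
    Root kale: left subtree has 1 node {daisy}, right has 3 {teak, pear, lime}.
      Root teak: left subtree has 0 nodes { }, right has 2 {pear, lime}.
        Root pear: left subtree has 0 nodes { }, right has 1 {lime}.
  Root rose: left subtree has 1 node {moss}, right has 5 {fir, bay, cedar, hop, ivy}.
    Root ivy: left subtree has 4 nodes {fir, bay, cedar, hop}, right has 0 { }.
      Root cedar: left subtree has 2 nodes {fir, bay}, right has 1 {hop}.
        Root fir: left subtree has 0 nodes { }, right has 1 {bay}.

daisy lime pear teak kale iris moss bay fir hop cedar ivy rose lily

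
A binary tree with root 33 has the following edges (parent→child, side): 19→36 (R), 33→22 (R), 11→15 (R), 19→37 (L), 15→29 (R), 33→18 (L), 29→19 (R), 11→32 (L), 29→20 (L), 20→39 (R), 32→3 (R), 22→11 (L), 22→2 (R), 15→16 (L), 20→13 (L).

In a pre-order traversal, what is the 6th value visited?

3

Pre-order visits the node, then its left subtree, then its right subtree.
Visit 33.
At 33: go left to 18.
  18 is a leaf — visit 18.
At 33: go right to 22.
  Visit 22.
  At 22: go left to 11.
    Visit 11.
    At 11: go left to 32.
      Visit 32.
      At 32: no left child.
      At 32: go right to 3.
        3 is a leaf — visit 3.
    At 11: go right to 15.
      Visit 15.
      At 15: go left to 16.
        16 is a leaf — visit 16.
      At 15: go right to 29.
        Visit 29.
        At 29: go left to 20.
          Visit 20.
          At 20: go left to 13.
            13 is a leaf — visit 13.
          At 20: go right to 39.
            39 is a leaf — visit 39.
        At 29: go right to 19.
          Visit 19.
          At 19: go left to 37.
            37 is a leaf — visit 37.
          At 19: go right to 36.
            36 is a leaf — visit 36.
  At 22: go right to 2.
    2 is a leaf — visit 2.
Full pre-order sequence: 33, 18, 22, 11, 32, 3, 15, 16, 29, 20, 13, 39, 19, 37, 36, 2.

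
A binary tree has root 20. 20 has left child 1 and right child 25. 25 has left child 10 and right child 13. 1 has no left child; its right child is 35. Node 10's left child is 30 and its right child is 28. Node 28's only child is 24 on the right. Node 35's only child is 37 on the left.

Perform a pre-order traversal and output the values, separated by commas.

20, 1, 35, 37, 25, 10, 30, 28, 24, 13

Pre-order visits the node, then its left subtree, then its right subtree.
Visit 20.
At 20: go left to 1.
  Visit 1.
  At 1: no left child.
  At 1: go right to 35.
    Visit 35.
    At 35: go left to 37.
      37 is a leaf — visit 37.
    At 35: no right child.
At 20: go right to 25.
  Visit 25.
  At 25: go left to 10.
    Visit 10.
    At 10: go left to 30.
      30 is a leaf — visit 30.
    At 10: go right to 28.
      Visit 28.
      At 28: no left child.
      At 28: go right to 24.
        24 is a leaf — visit 24.
  At 25: go right to 13.
    13 is a leaf — visit 13.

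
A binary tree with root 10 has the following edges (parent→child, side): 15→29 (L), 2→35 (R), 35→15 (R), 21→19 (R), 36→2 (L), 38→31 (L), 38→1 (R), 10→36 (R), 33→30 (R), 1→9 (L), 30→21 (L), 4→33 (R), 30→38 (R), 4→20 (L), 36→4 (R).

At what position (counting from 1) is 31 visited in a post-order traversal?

8

Post-order visits the left subtree, then the right subtree, then the node.
At 10: no left child.
At 10: go right to 36.
  At 36: go left to 2.
    At 2: no left child.
    At 2: go right to 35.
      At 35: no left child.
      At 35: go right to 15.
        At 15: go left to 29.
          29 is a leaf — visit 29.
        At 15: no right child.
        Visit 15.
      Visit 35.
    Visit 2.
  At 36: go right to 4.
    At 4: go left to 20.
      20 is a leaf — visit 20.
    At 4: go right to 33.
      At 33: no left child.
      At 33: go right to 30.
        At 30: go left to 21.
          At 21: no left child.
          At 21: go right to 19.
            19 is a leaf — visit 19.
          Visit 21.
        At 30: go right to 38.
          At 38: go left to 31.
            31 is a leaf — visit 31.
          At 38: go right to 1.
            At 1: go left to 9.
              9 is a leaf — visit 9.
            At 1: no right child.
            Visit 1.
          Visit 38.
        Visit 30.
      Visit 33.
    Visit 4.
  Visit 36.
Visit 10.
Full post-order sequence: 29, 15, 35, 2, 20, 19, 21, 31, 9, 1, 38, 30, 33, 4, 36, 10.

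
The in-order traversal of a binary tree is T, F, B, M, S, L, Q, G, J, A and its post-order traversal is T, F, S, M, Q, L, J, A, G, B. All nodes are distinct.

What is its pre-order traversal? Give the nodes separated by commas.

B, F, T, G, L, M, S, Q, A, J

The last element of post-order is the root; it splits in-order into left and right subtrees.
Root B: left subtree has 2 nodes {T, F}, right has 7 {M, S, L, Q, G, J, A}.
  Root F: left subtree has 1 node {T}, right has 0 { }.
  Root G: left subtree has 4 nodes {M, S, L, Q}, right has 2 {J, A}.
    Root L: left subtree has 2 nodes {M, S}, right has 1 {Q}.
      Root M: left subtree has 0 nodes { }, right has 1 {S}.
    Root A: left subtree has 1 node {J}, right has 0 { }.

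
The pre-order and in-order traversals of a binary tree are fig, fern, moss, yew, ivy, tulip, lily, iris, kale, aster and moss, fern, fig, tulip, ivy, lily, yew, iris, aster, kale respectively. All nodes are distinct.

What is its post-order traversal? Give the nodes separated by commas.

moss, fern, tulip, lily, ivy, aster, kale, iris, yew, fig

The first element of pre-order is the root; it splits in-order into left and right subtrees.
Root fig: left subtree has 2 nodes {moss, fern}, right has 7 {tulip, ivy, lily, yew, iris, aster, kale}.
  Root fern: left subtree has 1 node {moss}, right has 0 { }.
  Root yew: left subtree has 3 nodes {tulip, ivy, lily}, right has 3 {iris, aster, kale}.
    Root ivy: left subtree has 1 node {tulip}, right has 1 {lily}.
    Root iris: left subtree has 0 nodes { }, right has 2 {aster, kale}.
      Root kale: left subtree has 1 node {aster}, right has 0 { }.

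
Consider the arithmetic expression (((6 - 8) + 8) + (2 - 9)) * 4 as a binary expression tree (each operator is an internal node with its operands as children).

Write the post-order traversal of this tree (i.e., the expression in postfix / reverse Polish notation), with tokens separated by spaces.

Post-order on an expression tree gives postfix notation: for each operator, emit left operand, right operand, then the operator.

6 8 - 8 + 2 9 - + 4 *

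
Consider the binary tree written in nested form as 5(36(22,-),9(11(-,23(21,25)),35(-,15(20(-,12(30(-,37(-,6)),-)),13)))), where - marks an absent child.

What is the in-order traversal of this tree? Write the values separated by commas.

In-order visits the left subtree, then the node, then the right subtree.
At 5: go left to 36.
  At 36: go left to 22.
    22 is a leaf — visit 22.
  Visit 36.
  At 36: no right child.
Visit 5.
At 5: go right to 9.
  At 9: go left to 11.
    At 11: no left child.
    Visit 11.
    At 11: go right to 23.
      At 23: go left to 21.
        21 is a leaf — visit 21.
      Visit 23.
      At 23: go right to 25.
        25 is a leaf — visit 25.
  Visit 9.
  At 9: go right to 35.
    At 35: no left child.
    Visit 35.
    At 35: go right to 15.
      At 15: go left to 20.
        At 20: no left child.
        Visit 20.
        At 20: go right to 12.
          At 12: go left to 30.
            At 30: no left child.
            Visit 30.
            At 30: go right to 37.
              At 37: no left child.
              Visit 37.
              At 37: go right to 6.
                6 is a leaf — visit 6.
          Visit 12.
          At 12: no right child.
      Visit 15.
      At 15: go right to 13.
        13 is a leaf — visit 13.

22, 36, 5, 11, 21, 23, 25, 9, 35, 20, 30, 37, 6, 12, 15, 13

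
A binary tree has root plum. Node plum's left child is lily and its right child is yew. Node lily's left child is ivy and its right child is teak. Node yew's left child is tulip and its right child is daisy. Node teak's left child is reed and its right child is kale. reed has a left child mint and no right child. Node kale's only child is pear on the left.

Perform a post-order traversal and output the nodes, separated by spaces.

ivy mint reed pear kale teak lily tulip daisy yew plum

Post-order visits the left subtree, then the right subtree, then the node.
At plum: go left to lily.
  At lily: go left to ivy.
    ivy is a leaf — visit ivy.
  At lily: go right to teak.
    At teak: go left to reed.
      At reed: go left to mint.
        mint is a leaf — visit mint.
      At reed: no right child.
      Visit reed.
    At teak: go right to kale.
      At kale: go left to pear.
        pear is a leaf — visit pear.
      At kale: no right child.
      Visit kale.
    Visit teak.
  Visit lily.
At plum: go right to yew.
  At yew: go left to tulip.
    tulip is a leaf — visit tulip.
  At yew: go right to daisy.
    daisy is a leaf — visit daisy.
  Visit yew.
Visit plum.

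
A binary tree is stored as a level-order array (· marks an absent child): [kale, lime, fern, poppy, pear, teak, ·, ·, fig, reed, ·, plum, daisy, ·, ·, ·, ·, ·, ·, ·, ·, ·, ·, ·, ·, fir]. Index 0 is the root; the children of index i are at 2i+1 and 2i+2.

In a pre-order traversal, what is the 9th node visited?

Pre-order visits the node, then its left subtree, then its right subtree.
Visit kale.
At kale: go left to lime.
  Visit lime.
  At lime: go left to poppy.
    Visit poppy.
    At poppy: no left child.
    At poppy: go right to fig.
      fig is a leaf — visit fig.
  At lime: go right to pear.
    Visit pear.
    At pear: go left to reed.
      reed is a leaf — visit reed.
    At pear: no right child.
At kale: go right to fern.
  Visit fern.
  At fern: go left to teak.
    Visit teak.
    At teak: go left to plum.
      plum is a leaf — visit plum.
    At teak: go right to daisy.
      Visit daisy.
      At daisy: go left to fir.
        fir is a leaf — visit fir.
      At daisy: no right child.
  At fern: no right child.
Full pre-order sequence: kale, lime, poppy, fig, pear, reed, fern, teak, plum, daisy, fir.

plum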